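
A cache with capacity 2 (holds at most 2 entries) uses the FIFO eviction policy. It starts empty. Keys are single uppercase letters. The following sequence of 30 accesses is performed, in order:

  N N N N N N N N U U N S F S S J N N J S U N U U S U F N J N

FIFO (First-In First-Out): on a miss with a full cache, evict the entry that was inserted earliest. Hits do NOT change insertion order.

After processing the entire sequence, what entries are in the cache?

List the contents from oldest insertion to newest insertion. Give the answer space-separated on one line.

Answer: N J

Derivation:
FIFO simulation (capacity=2):
  1. access N: MISS. Cache (old->new): [N]
  2. access N: HIT. Cache (old->new): [N]
  3. access N: HIT. Cache (old->new): [N]
  4. access N: HIT. Cache (old->new): [N]
  5. access N: HIT. Cache (old->new): [N]
  6. access N: HIT. Cache (old->new): [N]
  7. access N: HIT. Cache (old->new): [N]
  8. access N: HIT. Cache (old->new): [N]
  9. access U: MISS. Cache (old->new): [N U]
  10. access U: HIT. Cache (old->new): [N U]
  11. access N: HIT. Cache (old->new): [N U]
  12. access S: MISS, evict N. Cache (old->new): [U S]
  13. access F: MISS, evict U. Cache (old->new): [S F]
  14. access S: HIT. Cache (old->new): [S F]
  15. access S: HIT. Cache (old->new): [S F]
  16. access J: MISS, evict S. Cache (old->new): [F J]
  17. access N: MISS, evict F. Cache (old->new): [J N]
  18. access N: HIT. Cache (old->new): [J N]
  19. access J: HIT. Cache (old->new): [J N]
  20. access S: MISS, evict J. Cache (old->new): [N S]
  21. access U: MISS, evict N. Cache (old->new): [S U]
  22. access N: MISS, evict S. Cache (old->new): [U N]
  23. access U: HIT. Cache (old->new): [U N]
  24. access U: HIT. Cache (old->new): [U N]
  25. access S: MISS, evict U. Cache (old->new): [N S]
  26. access U: MISS, evict N. Cache (old->new): [S U]
  27. access F: MISS, evict S. Cache (old->new): [U F]
  28. access N: MISS, evict U. Cache (old->new): [F N]
  29. access J: MISS, evict F. Cache (old->new): [N J]
  30. access N: HIT. Cache (old->new): [N J]
Total: 16 hits, 14 misses, 12 evictions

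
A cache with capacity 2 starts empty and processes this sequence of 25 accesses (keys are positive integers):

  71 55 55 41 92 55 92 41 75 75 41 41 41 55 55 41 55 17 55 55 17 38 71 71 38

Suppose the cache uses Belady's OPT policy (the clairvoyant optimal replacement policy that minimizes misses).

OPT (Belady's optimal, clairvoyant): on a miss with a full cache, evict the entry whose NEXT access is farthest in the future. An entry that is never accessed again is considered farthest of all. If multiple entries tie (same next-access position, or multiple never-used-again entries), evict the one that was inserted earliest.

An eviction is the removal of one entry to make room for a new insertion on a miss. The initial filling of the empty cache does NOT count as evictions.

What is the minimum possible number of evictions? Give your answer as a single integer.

OPT (Belady) simulation (capacity=2):
  1. access 71: MISS. Cache: [71]
  2. access 55: MISS. Cache: [71 55]
  3. access 55: HIT. Next use of 55: step 6. Cache: [71 55]
  4. access 41: MISS, evict 71 (next use: step 23). Cache: [55 41]
  5. access 92: MISS, evict 41 (next use: step 8). Cache: [55 92]
  6. access 55: HIT. Next use of 55: step 14. Cache: [55 92]
  7. access 92: HIT. Next use of 92: never. Cache: [55 92]
  8. access 41: MISS, evict 92 (next use: never). Cache: [55 41]
  9. access 75: MISS, evict 55 (next use: step 14). Cache: [41 75]
  10. access 75: HIT. Next use of 75: never. Cache: [41 75]
  11. access 41: HIT. Next use of 41: step 12. Cache: [41 75]
  12. access 41: HIT. Next use of 41: step 13. Cache: [41 75]
  13. access 41: HIT. Next use of 41: step 16. Cache: [41 75]
  14. access 55: MISS, evict 75 (next use: never). Cache: [41 55]
  15. access 55: HIT. Next use of 55: step 17. Cache: [41 55]
  16. access 41: HIT. Next use of 41: never. Cache: [41 55]
  17. access 55: HIT. Next use of 55: step 19. Cache: [41 55]
  18. access 17: MISS, evict 41 (next use: never). Cache: [55 17]
  19. access 55: HIT. Next use of 55: step 20. Cache: [55 17]
  20. access 55: HIT. Next use of 55: never. Cache: [55 17]
  21. access 17: HIT. Next use of 17: never. Cache: [55 17]
  22. access 38: MISS, evict 55 (next use: never). Cache: [17 38]
  23. access 71: MISS, evict 17 (next use: never). Cache: [38 71]
  24. access 71: HIT. Next use of 71: never. Cache: [38 71]
  25. access 38: HIT. Next use of 38: never. Cache: [38 71]
Total: 15 hits, 10 misses, 8 evictions

Answer: 8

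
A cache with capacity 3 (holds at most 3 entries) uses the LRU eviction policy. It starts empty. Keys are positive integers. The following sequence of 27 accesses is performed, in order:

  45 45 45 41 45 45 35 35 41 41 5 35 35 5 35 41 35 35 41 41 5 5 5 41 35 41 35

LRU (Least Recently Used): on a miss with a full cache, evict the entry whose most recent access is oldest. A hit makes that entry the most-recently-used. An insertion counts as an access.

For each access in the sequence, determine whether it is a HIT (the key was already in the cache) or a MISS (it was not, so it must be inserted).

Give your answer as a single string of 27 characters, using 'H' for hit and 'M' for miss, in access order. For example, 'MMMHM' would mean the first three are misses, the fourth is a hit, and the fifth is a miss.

Answer: MHHMHHMHHHMHHHHHHHHHHHHHHHH

Derivation:
LRU simulation (capacity=3):
  1. access 45: MISS. Cache (LRU->MRU): [45]
  2. access 45: HIT. Cache (LRU->MRU): [45]
  3. access 45: HIT. Cache (LRU->MRU): [45]
  4. access 41: MISS. Cache (LRU->MRU): [45 41]
  5. access 45: HIT. Cache (LRU->MRU): [41 45]
  6. access 45: HIT. Cache (LRU->MRU): [41 45]
  7. access 35: MISS. Cache (LRU->MRU): [41 45 35]
  8. access 35: HIT. Cache (LRU->MRU): [41 45 35]
  9. access 41: HIT. Cache (LRU->MRU): [45 35 41]
  10. access 41: HIT. Cache (LRU->MRU): [45 35 41]
  11. access 5: MISS, evict 45. Cache (LRU->MRU): [35 41 5]
  12. access 35: HIT. Cache (LRU->MRU): [41 5 35]
  13. access 35: HIT. Cache (LRU->MRU): [41 5 35]
  14. access 5: HIT. Cache (LRU->MRU): [41 35 5]
  15. access 35: HIT. Cache (LRU->MRU): [41 5 35]
  16. access 41: HIT. Cache (LRU->MRU): [5 35 41]
  17. access 35: HIT. Cache (LRU->MRU): [5 41 35]
  18. access 35: HIT. Cache (LRU->MRU): [5 41 35]
  19. access 41: HIT. Cache (LRU->MRU): [5 35 41]
  20. access 41: HIT. Cache (LRU->MRU): [5 35 41]
  21. access 5: HIT. Cache (LRU->MRU): [35 41 5]
  22. access 5: HIT. Cache (LRU->MRU): [35 41 5]
  23. access 5: HIT. Cache (LRU->MRU): [35 41 5]
  24. access 41: HIT. Cache (LRU->MRU): [35 5 41]
  25. access 35: HIT. Cache (LRU->MRU): [5 41 35]
  26. access 41: HIT. Cache (LRU->MRU): [5 35 41]
  27. access 35: HIT. Cache (LRU->MRU): [5 41 35]
Total: 23 hits, 4 misses, 1 evictions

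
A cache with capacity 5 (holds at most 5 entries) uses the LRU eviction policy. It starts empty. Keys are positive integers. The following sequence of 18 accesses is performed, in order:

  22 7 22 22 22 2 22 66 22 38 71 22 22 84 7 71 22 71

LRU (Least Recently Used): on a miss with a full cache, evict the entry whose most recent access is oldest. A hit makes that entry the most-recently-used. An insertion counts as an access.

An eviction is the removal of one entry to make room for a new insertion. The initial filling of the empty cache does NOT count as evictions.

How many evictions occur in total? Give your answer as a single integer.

Answer: 3

Derivation:
LRU simulation (capacity=5):
  1. access 22: MISS. Cache (LRU->MRU): [22]
  2. access 7: MISS. Cache (LRU->MRU): [22 7]
  3. access 22: HIT. Cache (LRU->MRU): [7 22]
  4. access 22: HIT. Cache (LRU->MRU): [7 22]
  5. access 22: HIT. Cache (LRU->MRU): [7 22]
  6. access 2: MISS. Cache (LRU->MRU): [7 22 2]
  7. access 22: HIT. Cache (LRU->MRU): [7 2 22]
  8. access 66: MISS. Cache (LRU->MRU): [7 2 22 66]
  9. access 22: HIT. Cache (LRU->MRU): [7 2 66 22]
  10. access 38: MISS. Cache (LRU->MRU): [7 2 66 22 38]
  11. access 71: MISS, evict 7. Cache (LRU->MRU): [2 66 22 38 71]
  12. access 22: HIT. Cache (LRU->MRU): [2 66 38 71 22]
  13. access 22: HIT. Cache (LRU->MRU): [2 66 38 71 22]
  14. access 84: MISS, evict 2. Cache (LRU->MRU): [66 38 71 22 84]
  15. access 7: MISS, evict 66. Cache (LRU->MRU): [38 71 22 84 7]
  16. access 71: HIT. Cache (LRU->MRU): [38 22 84 7 71]
  17. access 22: HIT. Cache (LRU->MRU): [38 84 7 71 22]
  18. access 71: HIT. Cache (LRU->MRU): [38 84 7 22 71]
Total: 10 hits, 8 misses, 3 evictions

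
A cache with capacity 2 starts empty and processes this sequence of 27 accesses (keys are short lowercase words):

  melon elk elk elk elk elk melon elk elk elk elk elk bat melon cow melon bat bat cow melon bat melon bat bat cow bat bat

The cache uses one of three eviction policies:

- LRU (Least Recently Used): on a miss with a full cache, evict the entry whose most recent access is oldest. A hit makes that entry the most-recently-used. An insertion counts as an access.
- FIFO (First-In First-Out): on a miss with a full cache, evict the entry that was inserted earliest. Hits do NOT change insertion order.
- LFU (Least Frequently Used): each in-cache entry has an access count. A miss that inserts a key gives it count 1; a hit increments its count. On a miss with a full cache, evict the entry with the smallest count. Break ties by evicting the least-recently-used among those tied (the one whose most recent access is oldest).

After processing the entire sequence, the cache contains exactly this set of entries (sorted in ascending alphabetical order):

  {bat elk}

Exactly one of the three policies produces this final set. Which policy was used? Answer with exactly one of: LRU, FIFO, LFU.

Simulating under each policy and comparing final sets:
  LRU: final set = {bat cow} -> differs
  FIFO: final set = {bat cow} -> differs
  LFU: final set = {bat elk} -> MATCHES target
Only LFU produces the target set.

Answer: LFU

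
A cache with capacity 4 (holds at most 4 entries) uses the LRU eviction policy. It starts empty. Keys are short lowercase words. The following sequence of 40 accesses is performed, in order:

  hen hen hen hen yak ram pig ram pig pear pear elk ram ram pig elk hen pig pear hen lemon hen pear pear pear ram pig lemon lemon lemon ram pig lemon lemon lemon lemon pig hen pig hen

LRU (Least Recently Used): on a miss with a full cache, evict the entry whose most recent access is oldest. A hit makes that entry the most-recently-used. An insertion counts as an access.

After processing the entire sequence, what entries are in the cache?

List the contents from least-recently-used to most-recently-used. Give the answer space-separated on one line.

Answer: ram lemon pig hen

Derivation:
LRU simulation (capacity=4):
  1. access hen: MISS. Cache (LRU->MRU): [hen]
  2. access hen: HIT. Cache (LRU->MRU): [hen]
  3. access hen: HIT. Cache (LRU->MRU): [hen]
  4. access hen: HIT. Cache (LRU->MRU): [hen]
  5. access yak: MISS. Cache (LRU->MRU): [hen yak]
  6. access ram: MISS. Cache (LRU->MRU): [hen yak ram]
  7. access pig: MISS. Cache (LRU->MRU): [hen yak ram pig]
  8. access ram: HIT. Cache (LRU->MRU): [hen yak pig ram]
  9. access pig: HIT. Cache (LRU->MRU): [hen yak ram pig]
  10. access pear: MISS, evict hen. Cache (LRU->MRU): [yak ram pig pear]
  11. access pear: HIT. Cache (LRU->MRU): [yak ram pig pear]
  12. access elk: MISS, evict yak. Cache (LRU->MRU): [ram pig pear elk]
  13. access ram: HIT. Cache (LRU->MRU): [pig pear elk ram]
  14. access ram: HIT. Cache (LRU->MRU): [pig pear elk ram]
  15. access pig: HIT. Cache (LRU->MRU): [pear elk ram pig]
  16. access elk: HIT. Cache (LRU->MRU): [pear ram pig elk]
  17. access hen: MISS, evict pear. Cache (LRU->MRU): [ram pig elk hen]
  18. access pig: HIT. Cache (LRU->MRU): [ram elk hen pig]
  19. access pear: MISS, evict ram. Cache (LRU->MRU): [elk hen pig pear]
  20. access hen: HIT. Cache (LRU->MRU): [elk pig pear hen]
  21. access lemon: MISS, evict elk. Cache (LRU->MRU): [pig pear hen lemon]
  22. access hen: HIT. Cache (LRU->MRU): [pig pear lemon hen]
  23. access pear: HIT. Cache (LRU->MRU): [pig lemon hen pear]
  24. access pear: HIT. Cache (LRU->MRU): [pig lemon hen pear]
  25. access pear: HIT. Cache (LRU->MRU): [pig lemon hen pear]
  26. access ram: MISS, evict pig. Cache (LRU->MRU): [lemon hen pear ram]
  27. access pig: MISS, evict lemon. Cache (LRU->MRU): [hen pear ram pig]
  28. access lemon: MISS, evict hen. Cache (LRU->MRU): [pear ram pig lemon]
  29. access lemon: HIT. Cache (LRU->MRU): [pear ram pig lemon]
  30. access lemon: HIT. Cache (LRU->MRU): [pear ram pig lemon]
  31. access ram: HIT. Cache (LRU->MRU): [pear pig lemon ram]
  32. access pig: HIT. Cache (LRU->MRU): [pear lemon ram pig]
  33. access lemon: HIT. Cache (LRU->MRU): [pear ram pig lemon]
  34. access lemon: HIT. Cache (LRU->MRU): [pear ram pig lemon]
  35. access lemon: HIT. Cache (LRU->MRU): [pear ram pig lemon]
  36. access lemon: HIT. Cache (LRU->MRU): [pear ram pig lemon]
  37. access pig: HIT. Cache (LRU->MRU): [pear ram lemon pig]
  38. access hen: MISS, evict pear. Cache (LRU->MRU): [ram lemon pig hen]
  39. access pig: HIT. Cache (LRU->MRU): [ram lemon hen pig]
  40. access hen: HIT. Cache (LRU->MRU): [ram lemon pig hen]
Total: 27 hits, 13 misses, 9 evictions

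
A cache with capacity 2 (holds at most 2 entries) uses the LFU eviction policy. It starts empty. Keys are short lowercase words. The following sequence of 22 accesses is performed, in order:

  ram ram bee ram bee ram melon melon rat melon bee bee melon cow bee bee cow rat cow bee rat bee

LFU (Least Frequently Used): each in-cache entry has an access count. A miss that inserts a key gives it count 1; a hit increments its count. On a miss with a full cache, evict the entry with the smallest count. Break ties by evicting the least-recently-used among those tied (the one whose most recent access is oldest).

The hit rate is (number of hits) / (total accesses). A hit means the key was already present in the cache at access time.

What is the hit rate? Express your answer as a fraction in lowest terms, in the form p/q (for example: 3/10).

Answer: 7/22

Derivation:
LFU simulation (capacity=2):
  1. access ram: MISS. Cache: [ram(c=1)]
  2. access ram: HIT, count now 2. Cache: [ram(c=2)]
  3. access bee: MISS. Cache: [bee(c=1) ram(c=2)]
  4. access ram: HIT, count now 3. Cache: [bee(c=1) ram(c=3)]
  5. access bee: HIT, count now 2. Cache: [bee(c=2) ram(c=3)]
  6. access ram: HIT, count now 4. Cache: [bee(c=2) ram(c=4)]
  7. access melon: MISS, evict bee(c=2). Cache: [melon(c=1) ram(c=4)]
  8. access melon: HIT, count now 2. Cache: [melon(c=2) ram(c=4)]
  9. access rat: MISS, evict melon(c=2). Cache: [rat(c=1) ram(c=4)]
  10. access melon: MISS, evict rat(c=1). Cache: [melon(c=1) ram(c=4)]
  11. access bee: MISS, evict melon(c=1). Cache: [bee(c=1) ram(c=4)]
  12. access bee: HIT, count now 2. Cache: [bee(c=2) ram(c=4)]
  13. access melon: MISS, evict bee(c=2). Cache: [melon(c=1) ram(c=4)]
  14. access cow: MISS, evict melon(c=1). Cache: [cow(c=1) ram(c=4)]
  15. access bee: MISS, evict cow(c=1). Cache: [bee(c=1) ram(c=4)]
  16. access bee: HIT, count now 2. Cache: [bee(c=2) ram(c=4)]
  17. access cow: MISS, evict bee(c=2). Cache: [cow(c=1) ram(c=4)]
  18. access rat: MISS, evict cow(c=1). Cache: [rat(c=1) ram(c=4)]
  19. access cow: MISS, evict rat(c=1). Cache: [cow(c=1) ram(c=4)]
  20. access bee: MISS, evict cow(c=1). Cache: [bee(c=1) ram(c=4)]
  21. access rat: MISS, evict bee(c=1). Cache: [rat(c=1) ram(c=4)]
  22. access bee: MISS, evict rat(c=1). Cache: [bee(c=1) ram(c=4)]
Total: 7 hits, 15 misses, 13 evictions

Hit rate = 7/22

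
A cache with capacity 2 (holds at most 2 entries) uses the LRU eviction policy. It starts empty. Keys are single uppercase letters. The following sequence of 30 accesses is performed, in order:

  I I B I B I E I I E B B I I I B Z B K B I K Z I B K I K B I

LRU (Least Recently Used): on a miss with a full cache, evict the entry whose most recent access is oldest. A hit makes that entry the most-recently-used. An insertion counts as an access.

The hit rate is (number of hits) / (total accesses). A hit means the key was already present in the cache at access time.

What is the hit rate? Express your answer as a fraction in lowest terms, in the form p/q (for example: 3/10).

Answer: 7/15

Derivation:
LRU simulation (capacity=2):
  1. access I: MISS. Cache (LRU->MRU): [I]
  2. access I: HIT. Cache (LRU->MRU): [I]
  3. access B: MISS. Cache (LRU->MRU): [I B]
  4. access I: HIT. Cache (LRU->MRU): [B I]
  5. access B: HIT. Cache (LRU->MRU): [I B]
  6. access I: HIT. Cache (LRU->MRU): [B I]
  7. access E: MISS, evict B. Cache (LRU->MRU): [I E]
  8. access I: HIT. Cache (LRU->MRU): [E I]
  9. access I: HIT. Cache (LRU->MRU): [E I]
  10. access E: HIT. Cache (LRU->MRU): [I E]
  11. access B: MISS, evict I. Cache (LRU->MRU): [E B]
  12. access B: HIT. Cache (LRU->MRU): [E B]
  13. access I: MISS, evict E. Cache (LRU->MRU): [B I]
  14. access I: HIT. Cache (LRU->MRU): [B I]
  15. access I: HIT. Cache (LRU->MRU): [B I]
  16. access B: HIT. Cache (LRU->MRU): [I B]
  17. access Z: MISS, evict I. Cache (LRU->MRU): [B Z]
  18. access B: HIT. Cache (LRU->MRU): [Z B]
  19. access K: MISS, evict Z. Cache (LRU->MRU): [B K]
  20. access B: HIT. Cache (LRU->MRU): [K B]
  21. access I: MISS, evict K. Cache (LRU->MRU): [B I]
  22. access K: MISS, evict B. Cache (LRU->MRU): [I K]
  23. access Z: MISS, evict I. Cache (LRU->MRU): [K Z]
  24. access I: MISS, evict K. Cache (LRU->MRU): [Z I]
  25. access B: MISS, evict Z. Cache (LRU->MRU): [I B]
  26. access K: MISS, evict I. Cache (LRU->MRU): [B K]
  27. access I: MISS, evict B. Cache (LRU->MRU): [K I]
  28. access K: HIT. Cache (LRU->MRU): [I K]
  29. access B: MISS, evict I. Cache (LRU->MRU): [K B]
  30. access I: MISS, evict K. Cache (LRU->MRU): [B I]
Total: 14 hits, 16 misses, 14 evictions

Hit rate = 14/30 = 7/15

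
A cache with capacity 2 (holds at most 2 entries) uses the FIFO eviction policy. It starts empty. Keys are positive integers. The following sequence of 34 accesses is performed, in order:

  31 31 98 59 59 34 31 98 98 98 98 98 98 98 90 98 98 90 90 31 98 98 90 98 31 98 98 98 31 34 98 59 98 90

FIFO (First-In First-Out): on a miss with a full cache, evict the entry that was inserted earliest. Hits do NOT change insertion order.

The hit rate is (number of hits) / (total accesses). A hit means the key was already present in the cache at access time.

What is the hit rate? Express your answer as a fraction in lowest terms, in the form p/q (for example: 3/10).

FIFO simulation (capacity=2):
  1. access 31: MISS. Cache (old->new): [31]
  2. access 31: HIT. Cache (old->new): [31]
  3. access 98: MISS. Cache (old->new): [31 98]
  4. access 59: MISS, evict 31. Cache (old->new): [98 59]
  5. access 59: HIT. Cache (old->new): [98 59]
  6. access 34: MISS, evict 98. Cache (old->new): [59 34]
  7. access 31: MISS, evict 59. Cache (old->new): [34 31]
  8. access 98: MISS, evict 34. Cache (old->new): [31 98]
  9. access 98: HIT. Cache (old->new): [31 98]
  10. access 98: HIT. Cache (old->new): [31 98]
  11. access 98: HIT. Cache (old->new): [31 98]
  12. access 98: HIT. Cache (old->new): [31 98]
  13. access 98: HIT. Cache (old->new): [31 98]
  14. access 98: HIT. Cache (old->new): [31 98]
  15. access 90: MISS, evict 31. Cache (old->new): [98 90]
  16. access 98: HIT. Cache (old->new): [98 90]
  17. access 98: HIT. Cache (old->new): [98 90]
  18. access 90: HIT. Cache (old->new): [98 90]
  19. access 90: HIT. Cache (old->new): [98 90]
  20. access 31: MISS, evict 98. Cache (old->new): [90 31]
  21. access 98: MISS, evict 90. Cache (old->new): [31 98]
  22. access 98: HIT. Cache (old->new): [31 98]
  23. access 90: MISS, evict 31. Cache (old->new): [98 90]
  24. access 98: HIT. Cache (old->new): [98 90]
  25. access 31: MISS, evict 98. Cache (old->new): [90 31]
  26. access 98: MISS, evict 90. Cache (old->new): [31 98]
  27. access 98: HIT. Cache (old->new): [31 98]
  28. access 98: HIT. Cache (old->new): [31 98]
  29. access 31: HIT. Cache (old->new): [31 98]
  30. access 34: MISS, evict 31. Cache (old->new): [98 34]
  31. access 98: HIT. Cache (old->new): [98 34]
  32. access 59: MISS, evict 98. Cache (old->new): [34 59]
  33. access 98: MISS, evict 34. Cache (old->new): [59 98]
  34. access 90: MISS, evict 59. Cache (old->new): [98 90]
Total: 18 hits, 16 misses, 14 evictions

Hit rate = 18/34 = 9/17

Answer: 9/17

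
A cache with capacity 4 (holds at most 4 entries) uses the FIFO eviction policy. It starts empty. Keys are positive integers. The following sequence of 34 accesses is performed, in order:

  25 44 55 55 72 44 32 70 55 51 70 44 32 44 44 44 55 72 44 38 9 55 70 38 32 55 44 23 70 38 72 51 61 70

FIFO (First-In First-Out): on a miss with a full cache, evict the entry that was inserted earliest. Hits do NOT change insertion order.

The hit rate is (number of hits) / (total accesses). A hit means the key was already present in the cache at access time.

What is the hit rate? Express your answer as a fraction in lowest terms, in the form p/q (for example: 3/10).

FIFO simulation (capacity=4):
  1. access 25: MISS. Cache (old->new): [25]
  2. access 44: MISS. Cache (old->new): [25 44]
  3. access 55: MISS. Cache (old->new): [25 44 55]
  4. access 55: HIT. Cache (old->new): [25 44 55]
  5. access 72: MISS. Cache (old->new): [25 44 55 72]
  6. access 44: HIT. Cache (old->new): [25 44 55 72]
  7. access 32: MISS, evict 25. Cache (old->new): [44 55 72 32]
  8. access 70: MISS, evict 44. Cache (old->new): [55 72 32 70]
  9. access 55: HIT. Cache (old->new): [55 72 32 70]
  10. access 51: MISS, evict 55. Cache (old->new): [72 32 70 51]
  11. access 70: HIT. Cache (old->new): [72 32 70 51]
  12. access 44: MISS, evict 72. Cache (old->new): [32 70 51 44]
  13. access 32: HIT. Cache (old->new): [32 70 51 44]
  14. access 44: HIT. Cache (old->new): [32 70 51 44]
  15. access 44: HIT. Cache (old->new): [32 70 51 44]
  16. access 44: HIT. Cache (old->new): [32 70 51 44]
  17. access 55: MISS, evict 32. Cache (old->new): [70 51 44 55]
  18. access 72: MISS, evict 70. Cache (old->new): [51 44 55 72]
  19. access 44: HIT. Cache (old->new): [51 44 55 72]
  20. access 38: MISS, evict 51. Cache (old->new): [44 55 72 38]
  21. access 9: MISS, evict 44. Cache (old->new): [55 72 38 9]
  22. access 55: HIT. Cache (old->new): [55 72 38 9]
  23. access 70: MISS, evict 55. Cache (old->new): [72 38 9 70]
  24. access 38: HIT. Cache (old->new): [72 38 9 70]
  25. access 32: MISS, evict 72. Cache (old->new): [38 9 70 32]
  26. access 55: MISS, evict 38. Cache (old->new): [9 70 32 55]
  27. access 44: MISS, evict 9. Cache (old->new): [70 32 55 44]
  28. access 23: MISS, evict 70. Cache (old->new): [32 55 44 23]
  29. access 70: MISS, evict 32. Cache (old->new): [55 44 23 70]
  30. access 38: MISS, evict 55. Cache (old->new): [44 23 70 38]
  31. access 72: MISS, evict 44. Cache (old->new): [23 70 38 72]
  32. access 51: MISS, evict 23. Cache (old->new): [70 38 72 51]
  33. access 61: MISS, evict 70. Cache (old->new): [38 72 51 61]
  34. access 70: MISS, evict 38. Cache (old->new): [72 51 61 70]
Total: 11 hits, 23 misses, 19 evictions

Hit rate = 11/34

Answer: 11/34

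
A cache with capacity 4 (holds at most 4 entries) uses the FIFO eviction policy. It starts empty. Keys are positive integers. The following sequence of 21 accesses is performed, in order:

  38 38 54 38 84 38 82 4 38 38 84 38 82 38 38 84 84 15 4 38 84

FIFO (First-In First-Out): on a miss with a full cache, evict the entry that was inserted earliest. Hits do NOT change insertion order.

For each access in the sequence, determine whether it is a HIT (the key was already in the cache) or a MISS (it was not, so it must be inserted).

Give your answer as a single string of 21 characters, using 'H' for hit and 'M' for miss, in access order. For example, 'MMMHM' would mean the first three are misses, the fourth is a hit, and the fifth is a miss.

Answer: MHMHMHMMMHHHHHHHHMHHM

Derivation:
FIFO simulation (capacity=4):
  1. access 38: MISS. Cache (old->new): [38]
  2. access 38: HIT. Cache (old->new): [38]
  3. access 54: MISS. Cache (old->new): [38 54]
  4. access 38: HIT. Cache (old->new): [38 54]
  5. access 84: MISS. Cache (old->new): [38 54 84]
  6. access 38: HIT. Cache (old->new): [38 54 84]
  7. access 82: MISS. Cache (old->new): [38 54 84 82]
  8. access 4: MISS, evict 38. Cache (old->new): [54 84 82 4]
  9. access 38: MISS, evict 54. Cache (old->new): [84 82 4 38]
  10. access 38: HIT. Cache (old->new): [84 82 4 38]
  11. access 84: HIT. Cache (old->new): [84 82 4 38]
  12. access 38: HIT. Cache (old->new): [84 82 4 38]
  13. access 82: HIT. Cache (old->new): [84 82 4 38]
  14. access 38: HIT. Cache (old->new): [84 82 4 38]
  15. access 38: HIT. Cache (old->new): [84 82 4 38]
  16. access 84: HIT. Cache (old->new): [84 82 4 38]
  17. access 84: HIT. Cache (old->new): [84 82 4 38]
  18. access 15: MISS, evict 84. Cache (old->new): [82 4 38 15]
  19. access 4: HIT. Cache (old->new): [82 4 38 15]
  20. access 38: HIT. Cache (old->new): [82 4 38 15]
  21. access 84: MISS, evict 82. Cache (old->new): [4 38 15 84]
Total: 13 hits, 8 misses, 4 evictions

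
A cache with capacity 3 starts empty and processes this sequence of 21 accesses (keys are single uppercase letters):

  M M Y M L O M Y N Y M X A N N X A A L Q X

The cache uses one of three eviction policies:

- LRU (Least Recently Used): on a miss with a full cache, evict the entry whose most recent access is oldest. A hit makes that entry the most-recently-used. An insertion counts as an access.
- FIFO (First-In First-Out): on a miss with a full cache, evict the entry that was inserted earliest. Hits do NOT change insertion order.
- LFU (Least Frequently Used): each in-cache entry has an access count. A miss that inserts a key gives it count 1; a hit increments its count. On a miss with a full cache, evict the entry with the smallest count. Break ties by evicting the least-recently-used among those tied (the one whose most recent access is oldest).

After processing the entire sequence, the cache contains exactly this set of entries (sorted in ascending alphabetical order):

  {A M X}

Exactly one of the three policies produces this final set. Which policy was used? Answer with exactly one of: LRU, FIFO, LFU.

Simulating under each policy and comparing final sets:
  LRU: final set = {L Q X} -> differs
  FIFO: final set = {L Q X} -> differs
  LFU: final set = {A M X} -> MATCHES target
Only LFU produces the target set.

Answer: LFU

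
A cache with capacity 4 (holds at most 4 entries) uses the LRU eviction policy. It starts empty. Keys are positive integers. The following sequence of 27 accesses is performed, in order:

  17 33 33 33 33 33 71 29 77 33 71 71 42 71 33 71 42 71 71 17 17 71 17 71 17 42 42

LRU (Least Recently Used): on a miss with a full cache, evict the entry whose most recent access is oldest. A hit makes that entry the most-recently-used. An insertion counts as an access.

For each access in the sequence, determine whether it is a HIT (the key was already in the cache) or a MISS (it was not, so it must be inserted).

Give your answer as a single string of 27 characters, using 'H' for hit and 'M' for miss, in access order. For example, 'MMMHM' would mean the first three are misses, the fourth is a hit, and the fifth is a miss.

Answer: MMHHHHMMMHHHMHHHHHHMHHHHHHH

Derivation:
LRU simulation (capacity=4):
  1. access 17: MISS. Cache (LRU->MRU): [17]
  2. access 33: MISS. Cache (LRU->MRU): [17 33]
  3. access 33: HIT. Cache (LRU->MRU): [17 33]
  4. access 33: HIT. Cache (LRU->MRU): [17 33]
  5. access 33: HIT. Cache (LRU->MRU): [17 33]
  6. access 33: HIT. Cache (LRU->MRU): [17 33]
  7. access 71: MISS. Cache (LRU->MRU): [17 33 71]
  8. access 29: MISS. Cache (LRU->MRU): [17 33 71 29]
  9. access 77: MISS, evict 17. Cache (LRU->MRU): [33 71 29 77]
  10. access 33: HIT. Cache (LRU->MRU): [71 29 77 33]
  11. access 71: HIT. Cache (LRU->MRU): [29 77 33 71]
  12. access 71: HIT. Cache (LRU->MRU): [29 77 33 71]
  13. access 42: MISS, evict 29. Cache (LRU->MRU): [77 33 71 42]
  14. access 71: HIT. Cache (LRU->MRU): [77 33 42 71]
  15. access 33: HIT. Cache (LRU->MRU): [77 42 71 33]
  16. access 71: HIT. Cache (LRU->MRU): [77 42 33 71]
  17. access 42: HIT. Cache (LRU->MRU): [77 33 71 42]
  18. access 71: HIT. Cache (LRU->MRU): [77 33 42 71]
  19. access 71: HIT. Cache (LRU->MRU): [77 33 42 71]
  20. access 17: MISS, evict 77. Cache (LRU->MRU): [33 42 71 17]
  21. access 17: HIT. Cache (LRU->MRU): [33 42 71 17]
  22. access 71: HIT. Cache (LRU->MRU): [33 42 17 71]
  23. access 17: HIT. Cache (LRU->MRU): [33 42 71 17]
  24. access 71: HIT. Cache (LRU->MRU): [33 42 17 71]
  25. access 17: HIT. Cache (LRU->MRU): [33 42 71 17]
  26. access 42: HIT. Cache (LRU->MRU): [33 71 17 42]
  27. access 42: HIT. Cache (LRU->MRU): [33 71 17 42]
Total: 20 hits, 7 misses, 3 evictions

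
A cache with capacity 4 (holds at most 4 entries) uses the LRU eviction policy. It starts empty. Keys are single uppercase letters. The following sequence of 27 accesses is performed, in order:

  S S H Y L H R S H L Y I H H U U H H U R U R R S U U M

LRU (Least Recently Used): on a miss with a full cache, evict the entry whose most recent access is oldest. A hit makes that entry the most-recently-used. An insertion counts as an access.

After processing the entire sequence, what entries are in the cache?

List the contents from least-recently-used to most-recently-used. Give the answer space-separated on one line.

LRU simulation (capacity=4):
  1. access S: MISS. Cache (LRU->MRU): [S]
  2. access S: HIT. Cache (LRU->MRU): [S]
  3. access H: MISS. Cache (LRU->MRU): [S H]
  4. access Y: MISS. Cache (LRU->MRU): [S H Y]
  5. access L: MISS. Cache (LRU->MRU): [S H Y L]
  6. access H: HIT. Cache (LRU->MRU): [S Y L H]
  7. access R: MISS, evict S. Cache (LRU->MRU): [Y L H R]
  8. access S: MISS, evict Y. Cache (LRU->MRU): [L H R S]
  9. access H: HIT. Cache (LRU->MRU): [L R S H]
  10. access L: HIT. Cache (LRU->MRU): [R S H L]
  11. access Y: MISS, evict R. Cache (LRU->MRU): [S H L Y]
  12. access I: MISS, evict S. Cache (LRU->MRU): [H L Y I]
  13. access H: HIT. Cache (LRU->MRU): [L Y I H]
  14. access H: HIT. Cache (LRU->MRU): [L Y I H]
  15. access U: MISS, evict L. Cache (LRU->MRU): [Y I H U]
  16. access U: HIT. Cache (LRU->MRU): [Y I H U]
  17. access H: HIT. Cache (LRU->MRU): [Y I U H]
  18. access H: HIT. Cache (LRU->MRU): [Y I U H]
  19. access U: HIT. Cache (LRU->MRU): [Y I H U]
  20. access R: MISS, evict Y. Cache (LRU->MRU): [I H U R]
  21. access U: HIT. Cache (LRU->MRU): [I H R U]
  22. access R: HIT. Cache (LRU->MRU): [I H U R]
  23. access R: HIT. Cache (LRU->MRU): [I H U R]
  24. access S: MISS, evict I. Cache (LRU->MRU): [H U R S]
  25. access U: HIT. Cache (LRU->MRU): [H R S U]
  26. access U: HIT. Cache (LRU->MRU): [H R S U]
  27. access M: MISS, evict H. Cache (LRU->MRU): [R S U M]
Total: 15 hits, 12 misses, 8 evictions

Answer: R S U M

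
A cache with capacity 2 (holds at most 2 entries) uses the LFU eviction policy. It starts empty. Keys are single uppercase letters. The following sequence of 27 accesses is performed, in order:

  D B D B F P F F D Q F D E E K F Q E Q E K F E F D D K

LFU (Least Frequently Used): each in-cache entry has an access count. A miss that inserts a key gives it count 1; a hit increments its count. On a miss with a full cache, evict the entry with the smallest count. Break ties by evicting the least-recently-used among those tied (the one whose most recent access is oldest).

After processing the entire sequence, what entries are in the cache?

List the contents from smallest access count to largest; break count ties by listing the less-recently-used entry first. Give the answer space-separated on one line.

Answer: K F

Derivation:
LFU simulation (capacity=2):
  1. access D: MISS. Cache: [D(c=1)]
  2. access B: MISS. Cache: [D(c=1) B(c=1)]
  3. access D: HIT, count now 2. Cache: [B(c=1) D(c=2)]
  4. access B: HIT, count now 2. Cache: [D(c=2) B(c=2)]
  5. access F: MISS, evict D(c=2). Cache: [F(c=1) B(c=2)]
  6. access P: MISS, evict F(c=1). Cache: [P(c=1) B(c=2)]
  7. access F: MISS, evict P(c=1). Cache: [F(c=1) B(c=2)]
  8. access F: HIT, count now 2. Cache: [B(c=2) F(c=2)]
  9. access D: MISS, evict B(c=2). Cache: [D(c=1) F(c=2)]
  10. access Q: MISS, evict D(c=1). Cache: [Q(c=1) F(c=2)]
  11. access F: HIT, count now 3. Cache: [Q(c=1) F(c=3)]
  12. access D: MISS, evict Q(c=1). Cache: [D(c=1) F(c=3)]
  13. access E: MISS, evict D(c=1). Cache: [E(c=1) F(c=3)]
  14. access E: HIT, count now 2. Cache: [E(c=2) F(c=3)]
  15. access K: MISS, evict E(c=2). Cache: [K(c=1) F(c=3)]
  16. access F: HIT, count now 4. Cache: [K(c=1) F(c=4)]
  17. access Q: MISS, evict K(c=1). Cache: [Q(c=1) F(c=4)]
  18. access E: MISS, evict Q(c=1). Cache: [E(c=1) F(c=4)]
  19. access Q: MISS, evict E(c=1). Cache: [Q(c=1) F(c=4)]
  20. access E: MISS, evict Q(c=1). Cache: [E(c=1) F(c=4)]
  21. access K: MISS, evict E(c=1). Cache: [K(c=1) F(c=4)]
  22. access F: HIT, count now 5. Cache: [K(c=1) F(c=5)]
  23. access E: MISS, evict K(c=1). Cache: [E(c=1) F(c=5)]
  24. access F: HIT, count now 6. Cache: [E(c=1) F(c=6)]
  25. access D: MISS, evict E(c=1). Cache: [D(c=1) F(c=6)]
  26. access D: HIT, count now 2. Cache: [D(c=2) F(c=6)]
  27. access K: MISS, evict D(c=2). Cache: [K(c=1) F(c=6)]
Total: 9 hits, 18 misses, 16 evictions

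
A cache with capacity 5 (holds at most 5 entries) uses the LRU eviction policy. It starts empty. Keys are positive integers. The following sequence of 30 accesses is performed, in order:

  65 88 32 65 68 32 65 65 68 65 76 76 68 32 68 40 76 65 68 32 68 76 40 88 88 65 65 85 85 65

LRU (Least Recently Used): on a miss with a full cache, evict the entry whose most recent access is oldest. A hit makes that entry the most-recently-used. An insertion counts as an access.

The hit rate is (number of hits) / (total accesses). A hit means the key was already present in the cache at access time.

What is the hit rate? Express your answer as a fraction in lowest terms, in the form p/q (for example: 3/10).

Answer: 7/10

Derivation:
LRU simulation (capacity=5):
  1. access 65: MISS. Cache (LRU->MRU): [65]
  2. access 88: MISS. Cache (LRU->MRU): [65 88]
  3. access 32: MISS. Cache (LRU->MRU): [65 88 32]
  4. access 65: HIT. Cache (LRU->MRU): [88 32 65]
  5. access 68: MISS. Cache (LRU->MRU): [88 32 65 68]
  6. access 32: HIT. Cache (LRU->MRU): [88 65 68 32]
  7. access 65: HIT. Cache (LRU->MRU): [88 68 32 65]
  8. access 65: HIT. Cache (LRU->MRU): [88 68 32 65]
  9. access 68: HIT. Cache (LRU->MRU): [88 32 65 68]
  10. access 65: HIT. Cache (LRU->MRU): [88 32 68 65]
  11. access 76: MISS. Cache (LRU->MRU): [88 32 68 65 76]
  12. access 76: HIT. Cache (LRU->MRU): [88 32 68 65 76]
  13. access 68: HIT. Cache (LRU->MRU): [88 32 65 76 68]
  14. access 32: HIT. Cache (LRU->MRU): [88 65 76 68 32]
  15. access 68: HIT. Cache (LRU->MRU): [88 65 76 32 68]
  16. access 40: MISS, evict 88. Cache (LRU->MRU): [65 76 32 68 40]
  17. access 76: HIT. Cache (LRU->MRU): [65 32 68 40 76]
  18. access 65: HIT. Cache (LRU->MRU): [32 68 40 76 65]
  19. access 68: HIT. Cache (LRU->MRU): [32 40 76 65 68]
  20. access 32: HIT. Cache (LRU->MRU): [40 76 65 68 32]
  21. access 68: HIT. Cache (LRU->MRU): [40 76 65 32 68]
  22. access 76: HIT. Cache (LRU->MRU): [40 65 32 68 76]
  23. access 40: HIT. Cache (LRU->MRU): [65 32 68 76 40]
  24. access 88: MISS, evict 65. Cache (LRU->MRU): [32 68 76 40 88]
  25. access 88: HIT. Cache (LRU->MRU): [32 68 76 40 88]
  26. access 65: MISS, evict 32. Cache (LRU->MRU): [68 76 40 88 65]
  27. access 65: HIT. Cache (LRU->MRU): [68 76 40 88 65]
  28. access 85: MISS, evict 68. Cache (LRU->MRU): [76 40 88 65 85]
  29. access 85: HIT. Cache (LRU->MRU): [76 40 88 65 85]
  30. access 65: HIT. Cache (LRU->MRU): [76 40 88 85 65]
Total: 21 hits, 9 misses, 4 evictions

Hit rate = 21/30 = 7/10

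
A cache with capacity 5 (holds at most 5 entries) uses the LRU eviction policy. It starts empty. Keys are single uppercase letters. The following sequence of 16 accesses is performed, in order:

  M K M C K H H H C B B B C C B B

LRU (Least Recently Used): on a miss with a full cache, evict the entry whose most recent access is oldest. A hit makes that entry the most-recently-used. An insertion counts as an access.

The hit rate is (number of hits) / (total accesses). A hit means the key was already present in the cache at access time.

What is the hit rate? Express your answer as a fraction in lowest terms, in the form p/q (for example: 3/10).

LRU simulation (capacity=5):
  1. access M: MISS. Cache (LRU->MRU): [M]
  2. access K: MISS. Cache (LRU->MRU): [M K]
  3. access M: HIT. Cache (LRU->MRU): [K M]
  4. access C: MISS. Cache (LRU->MRU): [K M C]
  5. access K: HIT. Cache (LRU->MRU): [M C K]
  6. access H: MISS. Cache (LRU->MRU): [M C K H]
  7. access H: HIT. Cache (LRU->MRU): [M C K H]
  8. access H: HIT. Cache (LRU->MRU): [M C K H]
  9. access C: HIT. Cache (LRU->MRU): [M K H C]
  10. access B: MISS. Cache (LRU->MRU): [M K H C B]
  11. access B: HIT. Cache (LRU->MRU): [M K H C B]
  12. access B: HIT. Cache (LRU->MRU): [M K H C B]
  13. access C: HIT. Cache (LRU->MRU): [M K H B C]
  14. access C: HIT. Cache (LRU->MRU): [M K H B C]
  15. access B: HIT. Cache (LRU->MRU): [M K H C B]
  16. access B: HIT. Cache (LRU->MRU): [M K H C B]
Total: 11 hits, 5 misses, 0 evictions

Hit rate = 11/16

Answer: 11/16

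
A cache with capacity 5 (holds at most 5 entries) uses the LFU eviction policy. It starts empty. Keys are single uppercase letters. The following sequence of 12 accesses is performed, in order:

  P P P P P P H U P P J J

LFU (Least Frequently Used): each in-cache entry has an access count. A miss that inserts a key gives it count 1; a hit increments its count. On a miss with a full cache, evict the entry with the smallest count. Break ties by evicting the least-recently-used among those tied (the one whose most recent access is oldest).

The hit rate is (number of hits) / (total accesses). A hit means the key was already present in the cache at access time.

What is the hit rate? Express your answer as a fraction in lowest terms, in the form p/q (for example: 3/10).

Answer: 2/3

Derivation:
LFU simulation (capacity=5):
  1. access P: MISS. Cache: [P(c=1)]
  2. access P: HIT, count now 2. Cache: [P(c=2)]
  3. access P: HIT, count now 3. Cache: [P(c=3)]
  4. access P: HIT, count now 4. Cache: [P(c=4)]
  5. access P: HIT, count now 5. Cache: [P(c=5)]
  6. access P: HIT, count now 6. Cache: [P(c=6)]
  7. access H: MISS. Cache: [H(c=1) P(c=6)]
  8. access U: MISS. Cache: [H(c=1) U(c=1) P(c=6)]
  9. access P: HIT, count now 7. Cache: [H(c=1) U(c=1) P(c=7)]
  10. access P: HIT, count now 8. Cache: [H(c=1) U(c=1) P(c=8)]
  11. access J: MISS. Cache: [H(c=1) U(c=1) J(c=1) P(c=8)]
  12. access J: HIT, count now 2. Cache: [H(c=1) U(c=1) J(c=2) P(c=8)]
Total: 8 hits, 4 misses, 0 evictions

Hit rate = 8/12 = 2/3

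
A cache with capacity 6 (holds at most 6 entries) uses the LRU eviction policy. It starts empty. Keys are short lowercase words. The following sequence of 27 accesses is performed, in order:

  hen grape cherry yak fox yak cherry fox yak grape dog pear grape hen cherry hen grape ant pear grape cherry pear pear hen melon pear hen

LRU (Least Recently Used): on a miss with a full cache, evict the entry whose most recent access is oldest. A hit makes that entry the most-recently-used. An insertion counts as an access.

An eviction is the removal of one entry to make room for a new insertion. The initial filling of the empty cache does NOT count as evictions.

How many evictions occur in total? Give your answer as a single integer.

LRU simulation (capacity=6):
  1. access hen: MISS. Cache (LRU->MRU): [hen]
  2. access grape: MISS. Cache (LRU->MRU): [hen grape]
  3. access cherry: MISS. Cache (LRU->MRU): [hen grape cherry]
  4. access yak: MISS. Cache (LRU->MRU): [hen grape cherry yak]
  5. access fox: MISS. Cache (LRU->MRU): [hen grape cherry yak fox]
  6. access yak: HIT. Cache (LRU->MRU): [hen grape cherry fox yak]
  7. access cherry: HIT. Cache (LRU->MRU): [hen grape fox yak cherry]
  8. access fox: HIT. Cache (LRU->MRU): [hen grape yak cherry fox]
  9. access yak: HIT. Cache (LRU->MRU): [hen grape cherry fox yak]
  10. access grape: HIT. Cache (LRU->MRU): [hen cherry fox yak grape]
  11. access dog: MISS. Cache (LRU->MRU): [hen cherry fox yak grape dog]
  12. access pear: MISS, evict hen. Cache (LRU->MRU): [cherry fox yak grape dog pear]
  13. access grape: HIT. Cache (LRU->MRU): [cherry fox yak dog pear grape]
  14. access hen: MISS, evict cherry. Cache (LRU->MRU): [fox yak dog pear grape hen]
  15. access cherry: MISS, evict fox. Cache (LRU->MRU): [yak dog pear grape hen cherry]
  16. access hen: HIT. Cache (LRU->MRU): [yak dog pear grape cherry hen]
  17. access grape: HIT. Cache (LRU->MRU): [yak dog pear cherry hen grape]
  18. access ant: MISS, evict yak. Cache (LRU->MRU): [dog pear cherry hen grape ant]
  19. access pear: HIT. Cache (LRU->MRU): [dog cherry hen grape ant pear]
  20. access grape: HIT. Cache (LRU->MRU): [dog cherry hen ant pear grape]
  21. access cherry: HIT. Cache (LRU->MRU): [dog hen ant pear grape cherry]
  22. access pear: HIT. Cache (LRU->MRU): [dog hen ant grape cherry pear]
  23. access pear: HIT. Cache (LRU->MRU): [dog hen ant grape cherry pear]
  24. access hen: HIT. Cache (LRU->MRU): [dog ant grape cherry pear hen]
  25. access melon: MISS, evict dog. Cache (LRU->MRU): [ant grape cherry pear hen melon]
  26. access pear: HIT. Cache (LRU->MRU): [ant grape cherry hen melon pear]
  27. access hen: HIT. Cache (LRU->MRU): [ant grape cherry melon pear hen]
Total: 16 hits, 11 misses, 5 evictions

Answer: 5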